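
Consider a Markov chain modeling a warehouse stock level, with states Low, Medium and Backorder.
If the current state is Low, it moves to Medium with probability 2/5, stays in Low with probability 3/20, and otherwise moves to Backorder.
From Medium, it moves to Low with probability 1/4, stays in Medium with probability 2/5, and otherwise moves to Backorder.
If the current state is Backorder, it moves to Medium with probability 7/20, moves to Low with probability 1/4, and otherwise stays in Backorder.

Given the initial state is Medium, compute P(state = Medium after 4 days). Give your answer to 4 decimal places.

Propagate the distribution vector 4 days from Medium.
After 0 days: (0.0000, 1.0000, 0.0000)
After 1 day: (0.2500, 0.4000, 0.3500)
After 2 days: (0.2250, 0.3825, 0.3925)
After 3 days: (0.2275, 0.3804, 0.3921)
After 4 days: (0.2273, 0.3804, 0.3924)
P(in Medium after 4 days) = 0.3804

0.3804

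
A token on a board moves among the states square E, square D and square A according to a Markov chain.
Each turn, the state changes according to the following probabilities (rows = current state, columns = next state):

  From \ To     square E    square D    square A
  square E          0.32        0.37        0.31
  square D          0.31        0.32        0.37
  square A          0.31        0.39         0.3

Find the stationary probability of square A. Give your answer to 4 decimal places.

Let the stationary distribution be π with π = πP and π_1 + π_2 + π_3 = 1.
π_1 = 0.32·π_1 + 0.31·π_2 + 0.31·π_3
π_2 = 0.37·π_1 + 0.32·π_2 + 0.39·π_3
Solving with the normalization constraint gives π = (0.3131, 0.3586, 0.3282).
So the stationary probability of square A is 0.3282.

0.3282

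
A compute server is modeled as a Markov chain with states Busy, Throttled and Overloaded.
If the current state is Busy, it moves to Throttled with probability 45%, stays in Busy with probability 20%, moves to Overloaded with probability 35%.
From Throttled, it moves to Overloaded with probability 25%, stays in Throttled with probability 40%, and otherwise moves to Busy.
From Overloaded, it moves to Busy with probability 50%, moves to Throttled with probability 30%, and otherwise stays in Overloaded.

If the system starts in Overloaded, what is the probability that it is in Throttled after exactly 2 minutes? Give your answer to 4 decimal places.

Sum over the intermediate state after 1 minute:
P = P(Overloaded→Busy)·P(Busy→Throttled) + P(Overloaded→Throttled)·P(Throttled→Throttled) + P(Overloaded→Overloaded)·P(Overloaded→Throttled)
  = 0.5×0.45 + 0.3×0.4 + 0.2×0.3
  = 0.2250 + 0.1200 + 0.0600 = 0.4050

0.4050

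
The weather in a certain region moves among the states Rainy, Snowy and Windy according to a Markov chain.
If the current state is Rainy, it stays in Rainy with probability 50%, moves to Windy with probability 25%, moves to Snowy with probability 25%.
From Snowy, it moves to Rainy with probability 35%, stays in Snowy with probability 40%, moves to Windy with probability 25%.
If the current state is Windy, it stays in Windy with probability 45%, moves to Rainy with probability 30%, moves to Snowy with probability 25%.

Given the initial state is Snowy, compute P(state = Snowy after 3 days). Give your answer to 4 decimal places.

0.2965

Propagate the distribution vector 3 days from Snowy.
After 0 days: (0.0000, 1.0000, 0.0000)
After 1 day: (0.3500, 0.4000, 0.2500)
After 2 days: (0.3900, 0.3100, 0.3000)
After 3 days: (0.3935, 0.2965, 0.3100)
P(in Snowy after 3 days) = 0.2965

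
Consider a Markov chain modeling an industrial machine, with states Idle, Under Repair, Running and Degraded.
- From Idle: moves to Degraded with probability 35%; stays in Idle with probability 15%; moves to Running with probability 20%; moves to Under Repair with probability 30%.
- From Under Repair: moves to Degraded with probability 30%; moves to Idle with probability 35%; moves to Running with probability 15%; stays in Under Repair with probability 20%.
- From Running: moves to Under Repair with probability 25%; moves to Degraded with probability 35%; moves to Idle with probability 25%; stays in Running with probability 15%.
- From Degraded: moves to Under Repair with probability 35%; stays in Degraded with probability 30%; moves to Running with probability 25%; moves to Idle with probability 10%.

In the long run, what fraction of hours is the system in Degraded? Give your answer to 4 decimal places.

0.3201

Let the stationary distribution be π with π = πP and π_1 + π_2 + π_3 + π_4 = 1.
π_1 = 0.15·π_1 + 0.35·π_2 + 0.25·π_3 + 0.1·π_4
π_2 = 0.3·π_1 + 0.2·π_2 + 0.25·π_3 + 0.35·π_4
π_3 = 0.2·π_1 + 0.15·π_2 + 0.15·π_3 + 0.25·π_4
Solving with the normalization constraint gives π = (0.2089, 0.2785, 0.1925, 0.3201).
So the stationary probability of Degraded is 0.3201.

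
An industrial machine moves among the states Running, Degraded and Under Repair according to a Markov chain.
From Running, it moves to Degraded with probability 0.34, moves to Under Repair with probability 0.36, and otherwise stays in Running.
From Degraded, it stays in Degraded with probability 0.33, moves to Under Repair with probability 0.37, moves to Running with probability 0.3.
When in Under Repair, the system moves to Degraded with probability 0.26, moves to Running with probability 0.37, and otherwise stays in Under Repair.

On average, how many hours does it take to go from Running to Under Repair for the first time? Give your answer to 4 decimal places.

Let t(s) be the expected number of hours to first reach Under Repair from state s, with t(Under Repair) = 0. Conditioning on the first hour:
t(Running) = 1 + 0.3·t(Running) + 0.34·t(Degraded)
t(Degraded) = 1 + 0.3·t(Running) + 0.33·t(Degraded)
Solving: t(Running) = 2.7520, t(Degraded) = 2.7248.
Expected hours from Running to Under Repair: 2.7520.

2.7520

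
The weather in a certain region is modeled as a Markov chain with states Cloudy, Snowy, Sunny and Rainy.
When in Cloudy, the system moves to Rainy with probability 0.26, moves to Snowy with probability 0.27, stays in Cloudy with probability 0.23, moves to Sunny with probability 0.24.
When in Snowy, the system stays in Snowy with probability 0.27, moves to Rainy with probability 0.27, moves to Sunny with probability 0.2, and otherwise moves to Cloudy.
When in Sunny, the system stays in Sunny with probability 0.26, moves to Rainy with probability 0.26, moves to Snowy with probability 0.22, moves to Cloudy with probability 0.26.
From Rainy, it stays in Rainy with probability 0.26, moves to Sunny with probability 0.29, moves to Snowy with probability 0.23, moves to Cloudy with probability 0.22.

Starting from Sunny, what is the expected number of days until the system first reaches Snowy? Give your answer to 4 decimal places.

4.2605

Let t(s) be the expected number of days to first reach Snowy from state s, with t(Snowy) = 0. Conditioning on the first day:
t(Cloudy) = 1 + 0.23·t(Cloudy) + 0.24·t(Sunny) + 0.26·t(Rainy)
t(Sunny) = 1 + 0.26·t(Cloudy) + 0.26·t(Sunny) + 0.26·t(Rainy)
t(Rainy) = 1 + 0.22·t(Cloudy) + 0.29·t(Sunny) + 0.26·t(Rainy)
Solving: t(Cloudy) = 4.0536, t(Sunny) = 4.2605, t(Rainy) = 4.2261.
Expected days from Sunny to Snowy: 4.2605.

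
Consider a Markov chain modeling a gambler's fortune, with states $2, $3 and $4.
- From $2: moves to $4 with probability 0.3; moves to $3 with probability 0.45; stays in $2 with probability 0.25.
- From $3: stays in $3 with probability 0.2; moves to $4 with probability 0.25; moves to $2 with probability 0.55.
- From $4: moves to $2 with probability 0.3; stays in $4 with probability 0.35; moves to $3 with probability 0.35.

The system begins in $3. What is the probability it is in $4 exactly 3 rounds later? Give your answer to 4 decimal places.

Propagate the distribution vector 3 rounds from $3.
After 0 rounds: (0.0000, 1.0000, 0.0000)
After 1 round: (0.5500, 0.2000, 0.2500)
After 2 rounds: (0.3225, 0.3750, 0.3025)
After 3 rounds: (0.3776, 0.3260, 0.2964)
P(in $4 after 3 rounds) = 0.2964

0.2964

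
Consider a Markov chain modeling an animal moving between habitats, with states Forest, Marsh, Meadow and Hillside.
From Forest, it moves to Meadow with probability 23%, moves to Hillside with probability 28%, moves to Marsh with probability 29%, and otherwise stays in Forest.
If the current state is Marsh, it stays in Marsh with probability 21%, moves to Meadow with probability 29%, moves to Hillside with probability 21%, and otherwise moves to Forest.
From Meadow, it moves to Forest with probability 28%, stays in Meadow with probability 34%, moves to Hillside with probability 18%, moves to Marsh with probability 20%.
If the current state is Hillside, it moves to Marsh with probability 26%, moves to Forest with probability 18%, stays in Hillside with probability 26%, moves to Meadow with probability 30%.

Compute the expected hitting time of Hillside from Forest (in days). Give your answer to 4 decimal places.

4.2497

Let t(s) be the expected number of days to first reach Hillside from state s, with t(Hillside) = 0. Conditioning on the first day:
t(Forest) = 1 + 0.2·t(Forest) + 0.29·t(Marsh) + 0.23·t(Meadow)
t(Marsh) = 1 + 0.29·t(Forest) + 0.21·t(Marsh) + 0.29·t(Meadow)
t(Meadow) = 1 + 0.28·t(Forest) + 0.2·t(Marsh) + 0.34·t(Meadow)
Solving: t(Forest) = 4.2497, t(Marsh) = 4.5500, t(Meadow) = 4.6969.
Expected days from Forest to Hillside: 4.2497.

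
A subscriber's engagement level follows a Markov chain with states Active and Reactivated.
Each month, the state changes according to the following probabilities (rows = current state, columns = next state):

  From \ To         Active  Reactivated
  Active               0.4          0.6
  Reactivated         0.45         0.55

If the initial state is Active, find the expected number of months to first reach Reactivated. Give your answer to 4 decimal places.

Let t(s) be the expected number of months to first reach Reactivated from state s, with t(Reactivated) = 0. Conditioning on the first month:
t(Active) = 1 + 0.4·t(Active)
Solving: t(Active) = 1.6667.
Expected months from Active to Reactivated: 1.6667.

1.6667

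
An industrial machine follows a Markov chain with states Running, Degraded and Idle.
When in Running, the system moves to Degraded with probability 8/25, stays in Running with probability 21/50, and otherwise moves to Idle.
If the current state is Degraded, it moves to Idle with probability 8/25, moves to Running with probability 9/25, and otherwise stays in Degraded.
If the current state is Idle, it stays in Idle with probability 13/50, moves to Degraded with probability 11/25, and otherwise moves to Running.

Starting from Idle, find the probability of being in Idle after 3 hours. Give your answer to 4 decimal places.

0.2811

Propagate the distribution vector 3 hours from Idle.
After 0 hours: (0.0000, 0.0000, 1.0000)
After 1 hour: (0.3000, 0.4400, 0.2600)
After 2 hours: (0.3624, 0.3512, 0.2864)
After 3 hours: (0.3646, 0.3544, 0.2811)
P(in Idle after 3 hours) = 0.2811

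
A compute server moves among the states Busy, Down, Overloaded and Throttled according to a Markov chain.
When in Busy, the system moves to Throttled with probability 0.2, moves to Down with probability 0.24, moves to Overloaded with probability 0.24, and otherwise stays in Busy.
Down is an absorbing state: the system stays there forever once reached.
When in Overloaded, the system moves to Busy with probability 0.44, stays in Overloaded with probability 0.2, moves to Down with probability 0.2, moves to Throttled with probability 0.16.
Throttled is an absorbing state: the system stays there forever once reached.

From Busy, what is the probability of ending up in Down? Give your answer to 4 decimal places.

0.5474

Let h(s) be the probability of absorption at Down starting from transient state s. Then h(Down) = 1 and h(Throttled) = 0. By first-step analysis:
h(Busy) = 0.32·h(Busy) + 0.24·1 + 0.24·h(Overloaded) + 0.2·0
h(Overloaded) = 0.44·h(Busy) + 0.2·1 + 0.2·h(Overloaded) + 0.16·0
Solving: h(Busy) = 0.5474, h(Overloaded) = 0.5511.
Starting from Busy, the probability is 0.5474.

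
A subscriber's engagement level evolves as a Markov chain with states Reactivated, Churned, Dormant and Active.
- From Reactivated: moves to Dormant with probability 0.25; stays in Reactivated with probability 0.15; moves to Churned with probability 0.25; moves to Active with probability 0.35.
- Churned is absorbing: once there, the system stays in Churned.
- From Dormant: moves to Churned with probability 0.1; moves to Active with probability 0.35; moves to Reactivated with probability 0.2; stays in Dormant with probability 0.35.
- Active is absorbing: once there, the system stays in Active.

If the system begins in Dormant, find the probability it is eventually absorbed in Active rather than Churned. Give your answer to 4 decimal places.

0.7313

Let h(s) be the probability of absorption at Active starting from transient state s. Then h(Active) = 1 and h(Churned) = 0. By first-step analysis:
h(Reactivated) = 0.15·h(Reactivated) + 0.25·0 + 0.25·h(Dormant) + 0.35·1
h(Dormant) = 0.2·h(Reactivated) + 0.1·0 + 0.35·h(Dormant) + 0.35·1
Solving: h(Reactivated) = 0.6269, h(Dormant) = 0.7313.
Starting from Dormant, the probability is 0.7313.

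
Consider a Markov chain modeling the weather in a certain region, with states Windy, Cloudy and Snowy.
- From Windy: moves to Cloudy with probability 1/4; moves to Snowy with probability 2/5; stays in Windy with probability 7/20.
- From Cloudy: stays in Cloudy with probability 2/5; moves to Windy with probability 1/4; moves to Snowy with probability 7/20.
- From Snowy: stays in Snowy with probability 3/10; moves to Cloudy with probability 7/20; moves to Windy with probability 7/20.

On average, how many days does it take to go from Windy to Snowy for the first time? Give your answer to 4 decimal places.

Let t(s) be the expected number of days to first reach Snowy from state s, with t(Snowy) = 0. Conditioning on the first day:
t(Windy) = 1 + 0.35·t(Windy) + 0.25·t(Cloudy)
t(Cloudy) = 1 + 0.25·t(Windy) + 0.4·t(Cloudy)
Solving: t(Windy) = 2.5954, t(Cloudy) = 2.7481.
Expected days from Windy to Snowy: 2.5954.

2.5954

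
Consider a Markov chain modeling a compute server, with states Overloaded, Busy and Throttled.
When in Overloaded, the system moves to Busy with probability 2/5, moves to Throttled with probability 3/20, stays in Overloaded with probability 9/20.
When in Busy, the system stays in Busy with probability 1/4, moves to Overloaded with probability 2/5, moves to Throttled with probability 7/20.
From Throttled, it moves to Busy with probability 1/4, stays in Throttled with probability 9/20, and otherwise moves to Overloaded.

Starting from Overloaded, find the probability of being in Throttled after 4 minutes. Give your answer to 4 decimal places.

0.3010

Propagate the distribution vector 4 minutes from Overloaded.
After 0 minutes: (1.0000, 0.0000, 0.0000)
After 1 minute: (0.4500, 0.4000, 0.1500)
After 2 minutes: (0.4075, 0.3175, 0.2750)
After 3 minutes: (0.3929, 0.3111, 0.2960)
After 4 minutes: (0.3900, 0.3089, 0.3010)
P(in Throttled after 4 minutes) = 0.3010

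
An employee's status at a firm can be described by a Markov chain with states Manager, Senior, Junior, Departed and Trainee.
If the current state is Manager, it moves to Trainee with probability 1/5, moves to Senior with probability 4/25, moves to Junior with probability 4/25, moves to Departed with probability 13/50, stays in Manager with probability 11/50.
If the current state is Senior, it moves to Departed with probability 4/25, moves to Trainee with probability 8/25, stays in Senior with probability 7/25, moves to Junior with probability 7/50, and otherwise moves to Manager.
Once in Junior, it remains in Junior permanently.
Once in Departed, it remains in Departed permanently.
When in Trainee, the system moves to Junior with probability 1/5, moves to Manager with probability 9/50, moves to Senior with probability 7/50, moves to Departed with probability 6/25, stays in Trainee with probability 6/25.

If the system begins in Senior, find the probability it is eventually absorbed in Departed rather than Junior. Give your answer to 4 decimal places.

0.5516

Let h(s) be the probability of absorption at Departed starting from transient state s. Then h(Departed) = 1 and h(Junior) = 0. By first-step analysis:
h(Manager) = 0.22·h(Manager) + 0.16·h(Senior) + 0.16·0 + 0.26·1 + 0.2·h(Trainee)
h(Senior) = 0.1·h(Manager) + 0.28·h(Senior) + 0.14·0 + 0.16·1 + 0.32·h(Trainee)
h(Trainee) = 0.18·h(Manager) + 0.14·h(Senior) + 0.2·0 + 0.24·1 + 0.24·h(Trainee)
Solving: h(Manager) = 0.5893, h(Senior) = 0.5516, h(Trainee) = 0.5570.
Starting from Senior, the probability is 0.5516.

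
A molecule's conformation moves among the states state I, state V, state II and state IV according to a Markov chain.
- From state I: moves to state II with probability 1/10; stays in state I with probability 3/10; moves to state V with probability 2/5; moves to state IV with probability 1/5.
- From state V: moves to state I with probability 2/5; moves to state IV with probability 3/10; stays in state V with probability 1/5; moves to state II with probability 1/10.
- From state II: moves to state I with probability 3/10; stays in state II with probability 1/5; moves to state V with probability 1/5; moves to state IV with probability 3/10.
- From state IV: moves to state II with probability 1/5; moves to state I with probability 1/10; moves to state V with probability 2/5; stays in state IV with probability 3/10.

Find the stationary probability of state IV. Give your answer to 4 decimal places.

0.2723

Let the stationary distribution be π with π = πP and π_1 + π_2 + π_3 + π_4 = 1.
π_1 = 0.3·π_1 + 0.4·π_2 + 0.3·π_3 + 0.1·π_4
π_2 = 0.4·π_1 + 0.2·π_2 + 0.2·π_3 + 0.4·π_4
π_3 = 0.1·π_1 + 0.1·π_2 + 0.2·π_3 + 0.2·π_4
Solving with the normalization constraint gives π = (0.2765, 0.3098, 0.1414, 0.2723).
So the stationary probability of state IV is 0.2723.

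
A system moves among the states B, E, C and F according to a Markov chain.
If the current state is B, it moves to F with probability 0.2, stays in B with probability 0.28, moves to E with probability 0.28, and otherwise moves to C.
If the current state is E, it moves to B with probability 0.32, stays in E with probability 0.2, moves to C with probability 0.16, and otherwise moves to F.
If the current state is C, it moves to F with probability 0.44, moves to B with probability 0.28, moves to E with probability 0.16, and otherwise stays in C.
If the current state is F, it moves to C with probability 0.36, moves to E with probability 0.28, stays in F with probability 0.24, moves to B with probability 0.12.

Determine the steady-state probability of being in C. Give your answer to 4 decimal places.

0.2292

Let the stationary distribution be π with π = πP and π_1 + π_2 + π_3 + π_4 = 1.
π_1 = 0.28·π_1 + 0.32·π_2 + 0.28·π_3 + 0.12·π_4
π_2 = 0.28·π_1 + 0.2·π_2 + 0.16·π_3 + 0.28·π_4
π_3 = 0.24·π_1 + 0.16·π_2 + 0.12·π_3 + 0.36·π_4
Solving with the normalization constraint gives π = (0.2422, 0.2338, 0.2292, 0.2949).
So the stationary probability of C is 0.2292.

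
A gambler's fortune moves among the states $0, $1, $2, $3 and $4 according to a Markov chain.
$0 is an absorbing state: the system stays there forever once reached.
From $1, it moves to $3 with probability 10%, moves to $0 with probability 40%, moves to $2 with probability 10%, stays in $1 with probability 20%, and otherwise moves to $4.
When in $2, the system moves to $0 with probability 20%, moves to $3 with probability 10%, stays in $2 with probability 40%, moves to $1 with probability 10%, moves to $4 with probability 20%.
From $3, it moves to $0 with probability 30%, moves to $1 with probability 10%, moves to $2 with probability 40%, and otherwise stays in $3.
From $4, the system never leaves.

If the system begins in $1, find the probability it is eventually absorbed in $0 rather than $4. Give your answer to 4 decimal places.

Let h(s) be the probability of absorption at $0 starting from transient state s. Then h($0) = 1 and h($4) = 0. By first-step analysis:
h($1) = 0.4·1 + 0.2·h($1) + 0.1·h($2) + 0.1·h($3) + 0.2·0
h($2) = 0.2·1 + 0.1·h($1) + 0.4·h($2) + 0.1·h($3) + 0.2·0
h($3) = 0.3·1 + 0.1·h($1) + 0.4·h($2) + 0.2·h($3)
Solving: h($1) = 0.6637, h($2) = 0.5676, h($3) = 0.7417.
Starting from $1, the probability is 0.6637.

0.6637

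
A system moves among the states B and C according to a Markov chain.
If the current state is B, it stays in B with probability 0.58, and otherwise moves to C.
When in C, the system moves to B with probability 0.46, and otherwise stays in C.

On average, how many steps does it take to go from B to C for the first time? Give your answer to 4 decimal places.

2.3810

Let t(s) be the expected number of steps to first reach C from state s, with t(C) = 0. Conditioning on the first step:
t(B) = 1 + 0.58·t(B)
Solving: t(B) = 2.3810.
Expected steps from B to C: 2.3810.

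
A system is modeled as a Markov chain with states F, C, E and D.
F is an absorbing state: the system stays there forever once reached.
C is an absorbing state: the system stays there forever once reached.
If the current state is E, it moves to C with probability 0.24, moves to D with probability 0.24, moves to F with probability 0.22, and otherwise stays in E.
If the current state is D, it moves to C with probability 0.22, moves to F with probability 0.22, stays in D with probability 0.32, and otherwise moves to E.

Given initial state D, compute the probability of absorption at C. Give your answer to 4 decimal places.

Let h(s) be the probability of absorption at C starting from transient state s. Then h(C) = 1 and h(F) = 0. By first-step analysis:
h(E) = 0.22·0 + 0.24·1 + 0.3·h(E) + 0.24·h(D)
h(D) = 0.22·0 + 0.22·1 + 0.24·h(E) + 0.32·h(D)
Solving: h(E) = 0.5163, h(D) = 0.5057.
Starting from D, the probability is 0.5057.

0.5057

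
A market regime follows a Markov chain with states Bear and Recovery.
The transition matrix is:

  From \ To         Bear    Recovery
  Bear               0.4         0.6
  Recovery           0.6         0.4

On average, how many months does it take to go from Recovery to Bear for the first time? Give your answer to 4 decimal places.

Let t(s) be the expected number of months to first reach Bear from state s, with t(Bear) = 0. Conditioning on the first month:
t(Recovery) = 1 + 0.4·t(Recovery)
Solving: t(Recovery) = 1.6667.
Expected months from Recovery to Bear: 1.6667.

1.6667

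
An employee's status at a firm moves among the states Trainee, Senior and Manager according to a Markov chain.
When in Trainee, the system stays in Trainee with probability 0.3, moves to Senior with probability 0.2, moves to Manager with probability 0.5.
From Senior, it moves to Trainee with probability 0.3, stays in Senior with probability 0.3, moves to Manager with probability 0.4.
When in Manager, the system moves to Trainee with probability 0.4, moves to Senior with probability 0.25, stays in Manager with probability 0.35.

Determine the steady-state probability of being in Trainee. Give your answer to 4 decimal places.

0.3413

Let the stationary distribution be π with π = πP and π_1 + π_2 + π_3 = 1.
π_1 = 0.3·π_1 + 0.3·π_2 + 0.4·π_3
π_2 = 0.2·π_1 + 0.3·π_2 + 0.25·π_3
Solving with the normalization constraint gives π = (0.3413, 0.2452, 0.4135).
So the stationary probability of Trainee is 0.3413.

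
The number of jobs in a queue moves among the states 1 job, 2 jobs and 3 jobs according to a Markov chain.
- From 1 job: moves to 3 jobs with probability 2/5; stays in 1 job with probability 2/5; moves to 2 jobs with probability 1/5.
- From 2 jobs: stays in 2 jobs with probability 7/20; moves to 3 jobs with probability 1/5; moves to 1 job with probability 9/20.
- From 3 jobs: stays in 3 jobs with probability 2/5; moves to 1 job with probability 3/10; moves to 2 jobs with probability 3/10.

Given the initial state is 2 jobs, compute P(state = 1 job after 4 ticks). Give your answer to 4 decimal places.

Propagate the distribution vector 4 ticks from 2 jobs.
After 0 ticks: (0.0000, 1.0000, 0.0000)
After 1 tick: (0.4500, 0.3500, 0.2000)
After 2 ticks: (0.3975, 0.2725, 0.3300)
After 3 ticks: (0.3806, 0.2739, 0.3455)
After 4 ticks: (0.3791, 0.2756, 0.3452)
P(in 1 job after 4 ticks) = 0.3791

0.3791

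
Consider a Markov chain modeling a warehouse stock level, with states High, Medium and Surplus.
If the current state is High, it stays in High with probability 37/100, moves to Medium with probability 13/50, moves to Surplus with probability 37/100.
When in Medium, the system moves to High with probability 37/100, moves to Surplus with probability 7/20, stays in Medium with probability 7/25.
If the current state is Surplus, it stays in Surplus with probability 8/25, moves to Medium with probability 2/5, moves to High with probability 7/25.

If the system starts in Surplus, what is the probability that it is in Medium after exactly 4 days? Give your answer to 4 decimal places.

Propagate the distribution vector 4 days from Surplus.
After 0 days: (0.0000, 0.0000, 1.0000)
After 1 day: (0.2800, 0.4000, 0.3200)
After 2 days: (0.3412, 0.3128, 0.3460)
After 3 days: (0.3389, 0.3147, 0.3464)
After 4 days: (0.3388, 0.3148, 0.3464)
P(in Medium after 4 days) = 0.3148

0.3148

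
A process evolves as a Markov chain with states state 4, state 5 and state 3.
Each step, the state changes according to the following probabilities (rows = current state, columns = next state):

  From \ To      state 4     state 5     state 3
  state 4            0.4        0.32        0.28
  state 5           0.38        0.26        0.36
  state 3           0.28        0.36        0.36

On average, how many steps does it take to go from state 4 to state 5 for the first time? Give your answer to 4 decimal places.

3.0105

Let t(s) be the expected number of steps to first reach state 5 from state s, with t(state 5) = 0. Conditioning on the first step:
t(state 4) = 1 + 0.4·t(state 4) + 0.28·t(state 3)
t(state 3) = 1 + 0.28·t(state 4) + 0.36·t(state 3)
Solving: t(state 4) = 3.0105, t(state 3) = 2.8796.
Expected steps from state 4 to state 5: 3.0105.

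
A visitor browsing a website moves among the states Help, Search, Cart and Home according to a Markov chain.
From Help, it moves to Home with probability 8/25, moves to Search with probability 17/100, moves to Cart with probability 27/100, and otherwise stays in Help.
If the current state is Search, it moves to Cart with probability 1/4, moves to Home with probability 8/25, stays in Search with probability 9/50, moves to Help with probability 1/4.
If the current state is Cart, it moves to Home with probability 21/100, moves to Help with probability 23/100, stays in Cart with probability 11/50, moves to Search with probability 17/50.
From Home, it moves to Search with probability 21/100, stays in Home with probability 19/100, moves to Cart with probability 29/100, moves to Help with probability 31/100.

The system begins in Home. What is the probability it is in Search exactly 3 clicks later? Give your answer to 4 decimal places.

0.2262

Propagate the distribution vector 3 clicks from Home.
After 0 clicks: (0.0000, 0.0000, 0.0000, 1.0000)
After 1 click: (0.3100, 0.2100, 0.2900, 0.1900)
After 2 clicks: (0.2525, 0.2290, 0.2551, 0.2634)
After 3 clicks: (0.2582, 0.2262, 0.2579, 0.2577)
P(in Search after 3 clicks) = 0.2262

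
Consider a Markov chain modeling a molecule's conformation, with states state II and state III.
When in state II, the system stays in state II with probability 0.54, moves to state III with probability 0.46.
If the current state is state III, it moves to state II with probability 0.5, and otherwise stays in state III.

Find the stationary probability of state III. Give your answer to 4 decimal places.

Let the stationary distribution be π with π = πP and π_1 + π_2 = 1.
π_1 = 0.54·π_1 + 0.5·π_2
Solving with the normalization constraint gives π = (0.5208, 0.4792).
So the stationary probability of state III is 0.4792.

0.4792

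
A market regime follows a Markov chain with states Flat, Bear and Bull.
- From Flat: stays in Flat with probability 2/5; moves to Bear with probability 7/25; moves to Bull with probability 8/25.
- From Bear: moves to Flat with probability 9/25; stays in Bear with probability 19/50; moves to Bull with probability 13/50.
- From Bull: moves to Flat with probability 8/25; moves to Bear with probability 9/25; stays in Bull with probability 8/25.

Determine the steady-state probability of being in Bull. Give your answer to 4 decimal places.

0.2997

Let the stationary distribution be π with π = πP and π_1 + π_2 + π_3 = 1.
π_1 = 0.4·π_1 + 0.36·π_2 + 0.32·π_3
π_2 = 0.28·π_1 + 0.38·π_2 + 0.36·π_3
Solving with the normalization constraint gives π = (0.3625, 0.3378, 0.2997).
So the stationary probability of Bull is 0.2997.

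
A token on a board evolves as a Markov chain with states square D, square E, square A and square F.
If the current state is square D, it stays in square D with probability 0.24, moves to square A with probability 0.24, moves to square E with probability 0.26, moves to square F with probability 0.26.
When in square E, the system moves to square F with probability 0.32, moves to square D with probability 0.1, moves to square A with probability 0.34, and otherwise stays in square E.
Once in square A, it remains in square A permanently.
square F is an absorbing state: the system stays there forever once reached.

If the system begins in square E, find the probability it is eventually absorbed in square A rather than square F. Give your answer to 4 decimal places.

0.5120

Let h(s) be the probability of absorption at square A starting from transient state s. Then h(square A) = 1 and h(square F) = 0. By first-step analysis:
h(square D) = 0.24·h(square D) + 0.26·h(square E) + 0.24·1 + 0.26·0
h(square E) = 0.1·h(square D) + 0.24·h(square E) + 0.34·1 + 0.32·0
Solving: h(square D) = 0.4909, h(square E) = 0.5120.
Starting from square E, the probability is 0.5120.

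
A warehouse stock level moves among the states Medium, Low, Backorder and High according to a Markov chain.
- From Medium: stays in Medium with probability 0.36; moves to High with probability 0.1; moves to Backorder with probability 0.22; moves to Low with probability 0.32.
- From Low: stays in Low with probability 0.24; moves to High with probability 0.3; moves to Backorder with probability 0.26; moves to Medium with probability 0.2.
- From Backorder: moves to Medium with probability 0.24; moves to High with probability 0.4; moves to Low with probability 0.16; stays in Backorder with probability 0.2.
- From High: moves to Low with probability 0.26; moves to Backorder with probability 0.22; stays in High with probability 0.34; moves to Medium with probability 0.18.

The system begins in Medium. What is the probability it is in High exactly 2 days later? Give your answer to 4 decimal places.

0.2540

Propagate the distribution vector 2 days from Medium.
After 0 days: (1.0000, 0.0000, 0.0000, 0.0000)
After 1 day: (0.3600, 0.3200, 0.2200, 0.1000)
After 2 days: (0.2644, 0.2532, 0.2284, 0.2540)
P(in High after 2 days) = 0.2540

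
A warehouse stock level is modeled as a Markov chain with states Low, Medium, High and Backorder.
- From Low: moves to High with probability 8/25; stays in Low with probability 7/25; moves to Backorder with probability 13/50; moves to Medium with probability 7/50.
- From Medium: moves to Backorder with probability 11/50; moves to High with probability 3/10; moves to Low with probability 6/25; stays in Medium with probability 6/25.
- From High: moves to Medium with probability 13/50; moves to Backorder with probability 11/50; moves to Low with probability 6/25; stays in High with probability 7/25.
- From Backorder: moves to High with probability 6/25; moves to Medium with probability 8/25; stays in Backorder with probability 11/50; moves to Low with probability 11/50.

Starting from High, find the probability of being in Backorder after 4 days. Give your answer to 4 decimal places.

Propagate the distribution vector 4 days from High.
After 0 days: (0.0000, 0.0000, 1.0000, 0.0000)
After 1 day: (0.2400, 0.2600, 0.2800, 0.2200)
After 2 days: (0.2452, 0.2392, 0.2860, 0.2296)
After 3 days: (0.2452, 0.2396, 0.2854, 0.2298)
After 4 days: (0.2452, 0.2396, 0.2854, 0.2298)
P(in Backorder after 4 days) = 0.2298

0.2298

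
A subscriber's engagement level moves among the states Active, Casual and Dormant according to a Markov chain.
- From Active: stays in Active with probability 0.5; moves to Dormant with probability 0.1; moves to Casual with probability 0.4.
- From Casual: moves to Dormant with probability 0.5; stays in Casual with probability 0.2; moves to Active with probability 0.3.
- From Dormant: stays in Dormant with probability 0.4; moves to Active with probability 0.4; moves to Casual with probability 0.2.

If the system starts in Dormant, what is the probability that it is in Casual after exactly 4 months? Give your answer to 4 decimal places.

0.2828

Propagate the distribution vector 4 months from Dormant.
After 0 months: (0.0000, 0.0000, 1.0000)
After 1 month: (0.4000, 0.2000, 0.4000)
After 2 months: (0.4200, 0.2800, 0.3000)
After 3 months: (0.4140, 0.2840, 0.3020)
After 4 months: (0.4130, 0.2828, 0.3042)
P(in Casual after 4 months) = 0.2828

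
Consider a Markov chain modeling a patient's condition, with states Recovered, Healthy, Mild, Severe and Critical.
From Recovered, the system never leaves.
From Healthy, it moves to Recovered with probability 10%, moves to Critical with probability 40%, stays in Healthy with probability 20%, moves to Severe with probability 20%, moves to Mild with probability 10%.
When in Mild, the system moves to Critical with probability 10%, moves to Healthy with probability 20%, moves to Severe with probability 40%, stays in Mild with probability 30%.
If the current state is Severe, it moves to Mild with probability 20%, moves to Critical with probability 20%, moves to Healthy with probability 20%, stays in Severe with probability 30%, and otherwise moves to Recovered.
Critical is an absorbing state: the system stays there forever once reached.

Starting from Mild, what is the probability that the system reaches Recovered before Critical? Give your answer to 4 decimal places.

Let h(s) be the probability of absorption at Recovered starting from transient state s. Then h(Recovered) = 1 and h(Critical) = 0. By first-step analysis:
h(Healthy) = 0.1·1 + 0.2·h(Healthy) + 0.1·h(Mild) + 0.2·h(Severe) + 0.4·0
h(Mild) = 0.2·h(Healthy) + 0.3·h(Mild) + 0.4·h(Severe) + 0.1·0
h(Severe) = 0.1·1 + 0.2·h(Healthy) + 0.2·h(Mild) + 0.3·h(Severe) + 0.2·0
Solving: h(Healthy) = 0.2185, h(Mild) = 0.2148, h(Severe) = 0.2667.
Starting from Mild, the probability is 0.2148.

0.2148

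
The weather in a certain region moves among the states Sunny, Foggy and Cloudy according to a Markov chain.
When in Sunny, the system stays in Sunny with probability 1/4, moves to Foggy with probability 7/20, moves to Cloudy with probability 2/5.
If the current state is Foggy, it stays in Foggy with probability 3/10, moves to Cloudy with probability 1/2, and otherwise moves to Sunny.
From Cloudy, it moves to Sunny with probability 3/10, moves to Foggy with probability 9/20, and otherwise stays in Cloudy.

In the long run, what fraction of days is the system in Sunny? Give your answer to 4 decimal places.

Let the stationary distribution be π with π = πP and π_1 + π_2 + π_3 = 1.
π_1 = 0.25·π_1 + 0.2·π_2 + 0.3·π_3
π_2 = 0.35·π_1 + 0.3·π_2 + 0.45·π_3
Solving with the normalization constraint gives π = (0.2505, 0.3695, 0.3800).
So the stationary probability of Sunny is 0.2505.

0.2505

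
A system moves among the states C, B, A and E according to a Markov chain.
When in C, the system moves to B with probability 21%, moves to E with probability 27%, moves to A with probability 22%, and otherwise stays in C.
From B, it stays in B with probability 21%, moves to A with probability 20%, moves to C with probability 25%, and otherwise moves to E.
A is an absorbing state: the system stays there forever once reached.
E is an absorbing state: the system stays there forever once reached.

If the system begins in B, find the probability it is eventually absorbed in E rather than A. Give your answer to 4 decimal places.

Let h(s) be the probability of absorption at E starting from transient state s. Then h(E) = 1 and h(A) = 0. By first-step analysis:
h(C) = 0.3·h(C) + 0.21·h(B) + 0.22·0 + 0.27·1
h(B) = 0.25·h(C) + 0.21·h(B) + 0.2·0 + 0.34·1
Solving: h(C) = 0.5688, h(B) = 0.6104.
Starting from B, the probability is 0.6104.

0.6104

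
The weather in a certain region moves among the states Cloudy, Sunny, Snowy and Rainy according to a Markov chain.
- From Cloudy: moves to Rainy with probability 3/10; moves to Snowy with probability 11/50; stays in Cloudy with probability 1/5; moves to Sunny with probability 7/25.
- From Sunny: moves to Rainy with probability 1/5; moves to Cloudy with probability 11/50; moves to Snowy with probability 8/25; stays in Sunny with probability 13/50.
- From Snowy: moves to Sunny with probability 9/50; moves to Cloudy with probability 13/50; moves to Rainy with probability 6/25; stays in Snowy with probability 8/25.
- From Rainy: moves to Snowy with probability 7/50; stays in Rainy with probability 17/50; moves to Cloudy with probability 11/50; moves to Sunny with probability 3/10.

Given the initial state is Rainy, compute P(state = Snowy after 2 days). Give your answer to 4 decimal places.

Propagate the distribution vector 2 days from Rainy.
After 0 days: (0.0000, 0.0000, 0.0000, 1.0000)
After 1 day: (0.2200, 0.3000, 0.1400, 0.3400)
After 2 days: (0.2212, 0.2668, 0.2368, 0.2752)
P(in Snowy after 2 days) = 0.2368

0.2368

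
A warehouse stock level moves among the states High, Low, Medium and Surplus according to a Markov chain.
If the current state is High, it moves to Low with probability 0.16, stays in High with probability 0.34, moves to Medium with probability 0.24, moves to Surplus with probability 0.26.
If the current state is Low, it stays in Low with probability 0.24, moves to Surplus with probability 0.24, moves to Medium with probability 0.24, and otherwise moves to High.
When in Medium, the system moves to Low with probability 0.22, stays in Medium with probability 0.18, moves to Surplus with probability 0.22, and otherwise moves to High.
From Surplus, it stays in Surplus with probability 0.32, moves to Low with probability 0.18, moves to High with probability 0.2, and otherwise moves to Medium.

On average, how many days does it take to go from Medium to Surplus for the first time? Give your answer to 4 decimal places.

4.2035

Let t(s) be the expected number of days to first reach Surplus from state s, with t(Surplus) = 0. Conditioning on the first day:
t(High) = 1 + 0.34·t(High) + 0.16·t(Low) + 0.24·t(Medium)
t(Low) = 1 + 0.28·t(High) + 0.24·t(Low) + 0.24·t(Medium)
t(Medium) = 1 + 0.38·t(High) + 0.22·t(Low) + 0.18·t(Medium)
Solving: t(High) = 4.0458, t(Low) = 4.1338, t(Medium) = 4.2035.
Expected days from Medium to Surplus: 4.2035.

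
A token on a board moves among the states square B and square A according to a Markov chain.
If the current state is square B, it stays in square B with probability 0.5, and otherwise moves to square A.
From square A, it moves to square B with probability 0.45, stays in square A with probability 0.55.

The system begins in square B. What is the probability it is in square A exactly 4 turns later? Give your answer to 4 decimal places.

Propagate the distribution vector 4 turns from square B.
After 0 turns: (1.0000, 0.0000)
After 1 turn: (0.5000, 0.5000)
After 2 turns: (0.4750, 0.5250)
After 3 turns: (0.4738, 0.5263)
After 4 turns: (0.4737, 0.5263)
P(in square A after 4 turns) = 0.5263

0.5263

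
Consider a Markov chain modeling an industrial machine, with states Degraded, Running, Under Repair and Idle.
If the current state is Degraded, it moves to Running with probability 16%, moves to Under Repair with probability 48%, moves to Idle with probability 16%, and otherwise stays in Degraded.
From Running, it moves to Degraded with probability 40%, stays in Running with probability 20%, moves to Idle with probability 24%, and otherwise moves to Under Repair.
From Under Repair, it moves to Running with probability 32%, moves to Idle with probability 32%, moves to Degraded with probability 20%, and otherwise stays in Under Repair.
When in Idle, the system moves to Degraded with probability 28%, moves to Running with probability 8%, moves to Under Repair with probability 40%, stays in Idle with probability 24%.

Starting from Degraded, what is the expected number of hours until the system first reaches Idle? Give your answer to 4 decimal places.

4.4017

Let t(s) be the expected number of hours to first reach Idle from state s, with t(Idle) = 0. Conditioning on the first hour:
t(Degraded) = 1 + 0.2·t(Degraded) + 0.16·t(Running) + 0.48·t(Under Repair)
t(Running) = 1 + 0.4·t(Degraded) + 0.2·t(Running) + 0.16·t(Under Repair)
t(Under Repair) = 1 + 0.2·t(Degraded) + 0.32·t(Running) + 0.16·t(Under Repair)
Solving: t(Degraded) = 4.4017, t(Running) = 4.2201, t(Under Repair) = 3.8462.
Expected hours from Degraded to Idle: 4.4017.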